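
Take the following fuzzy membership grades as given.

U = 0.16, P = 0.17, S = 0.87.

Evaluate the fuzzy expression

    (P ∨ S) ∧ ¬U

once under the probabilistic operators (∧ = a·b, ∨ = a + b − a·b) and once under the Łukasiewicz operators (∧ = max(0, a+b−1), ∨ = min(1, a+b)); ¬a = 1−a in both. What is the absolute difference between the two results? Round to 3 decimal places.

Under probabilistic:
  P ∨ S = a + b − a·b on (0.1700, 0.8700) = 0.8921
  ¬U = 1 − 0.1600 = 0.8400
  (P ∨ S) ∧ ¬U = a·b on (0.8921, 0.8400) = 0.7494
  → value = 0.7494
Under Łukasiewicz:
  P ∨ S = min(1, a+b) on (0.17, 0.87) = 1.00
  ¬U = 1 − 0.16 = 0.84
  (P ∨ S) ∧ ¬U = max(0, a+b−1) on (1.00, 0.84) = 0.84
  → value = 0.8400
|0.7494 − 0.8400| = 0.091

0.091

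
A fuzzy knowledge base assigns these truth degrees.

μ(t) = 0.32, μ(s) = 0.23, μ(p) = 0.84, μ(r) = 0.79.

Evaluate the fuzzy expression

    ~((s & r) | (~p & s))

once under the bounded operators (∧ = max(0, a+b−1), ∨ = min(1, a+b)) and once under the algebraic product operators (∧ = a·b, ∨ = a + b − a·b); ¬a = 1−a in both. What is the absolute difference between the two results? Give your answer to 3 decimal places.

0.192

Under bounded:
  s & r = max(0, a+b−1) on (0.23, 0.79) = 0.02
  ~p = 1 − 0.84 = 0.16
  ~p & s = max(0, a+b−1) on (0.16, 0.23) = 0.00
  (s & r) | (~p & s) = min(1, a+b) on (0.02, 0.00) = 0.02
  ~((s & r) | (~p & s)) = 1 − 0.02 = 0.98
  → value = 0.9800
Under algebraic product:
  s & r = a·b on (0.2300, 0.7900) = 0.1817
  ~p = 1 − 0.8400 = 0.1600
  ~p & s = a·b on (0.1600, 0.2300) = 0.0368
  (s & r) | (~p & s) = a + b − a·b on (0.1817, 0.0368) = 0.2118
  ~((s & r) | (~p & s)) = 1 − 0.2118 = 0.7882
  → value = 0.7882
|0.9800 − 0.7882| = 0.192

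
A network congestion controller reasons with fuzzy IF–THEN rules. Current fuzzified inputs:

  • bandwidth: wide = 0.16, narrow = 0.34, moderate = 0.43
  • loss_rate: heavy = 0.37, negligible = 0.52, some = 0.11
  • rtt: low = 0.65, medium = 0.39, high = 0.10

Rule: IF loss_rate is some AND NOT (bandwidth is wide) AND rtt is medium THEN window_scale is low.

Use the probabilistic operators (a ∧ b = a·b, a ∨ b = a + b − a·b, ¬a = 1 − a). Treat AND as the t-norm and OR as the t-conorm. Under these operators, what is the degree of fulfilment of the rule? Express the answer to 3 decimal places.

firing strength: some=0.11, ¬wide=1−0.16=0.84, medium=0.39; AND[a·b] → w = 0.0360

0.036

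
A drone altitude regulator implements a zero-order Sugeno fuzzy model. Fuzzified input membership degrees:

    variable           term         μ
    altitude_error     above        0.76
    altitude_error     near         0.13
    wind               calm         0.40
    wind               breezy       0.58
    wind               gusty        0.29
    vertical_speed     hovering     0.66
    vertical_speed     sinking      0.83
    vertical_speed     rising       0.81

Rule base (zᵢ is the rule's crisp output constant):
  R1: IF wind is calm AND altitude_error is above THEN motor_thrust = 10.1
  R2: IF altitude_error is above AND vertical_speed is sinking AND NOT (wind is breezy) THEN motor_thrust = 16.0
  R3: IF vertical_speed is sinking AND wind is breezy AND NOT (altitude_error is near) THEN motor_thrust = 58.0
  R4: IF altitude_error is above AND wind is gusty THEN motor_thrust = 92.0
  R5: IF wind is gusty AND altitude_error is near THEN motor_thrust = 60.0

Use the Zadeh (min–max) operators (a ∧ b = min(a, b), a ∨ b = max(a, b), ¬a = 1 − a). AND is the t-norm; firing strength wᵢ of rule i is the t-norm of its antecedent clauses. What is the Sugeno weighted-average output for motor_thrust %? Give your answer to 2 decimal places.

43.34

R1 (z=10.1): calm=0.40, above=0.76; AND[min(a, b)] → w = 0.40
R2 (z=16.0): above=0.76, sinking=0.83, ¬breezy=1−0.58=0.42; AND[min(a, b)] → w = 0.42
R3 (z=58.0): sinking=0.83, breezy=0.58, ¬near=1−0.13=0.87; AND[min(a, b)] → w = 0.58
R4 (z=92.0): above=0.76, gusty=0.29; AND[min(a, b)] → w = 0.29
R5 (z=60.0): gusty=0.29, near=0.13; AND[min(a, b)] → w = 0.13
Weighted average = (0.40·10.1 + 0.42·16.0 + 0.58·58.0 + 0.29·92.0 + 0.13·60.0) / (0.40 + 0.42 + 0.58 + 0.29 + 0.13)
  = 78.8800 / 1.8200 = 43.34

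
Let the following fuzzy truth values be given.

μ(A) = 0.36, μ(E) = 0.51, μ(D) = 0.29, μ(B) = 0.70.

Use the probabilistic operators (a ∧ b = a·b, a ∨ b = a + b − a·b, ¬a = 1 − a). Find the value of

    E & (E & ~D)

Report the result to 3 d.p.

~D = 1 − 0.2900 = 0.7100
E & ~D = a·b on (0.5100, 0.7100) = 0.3621
E & (E & ~D) = a·b on (0.5100, 0.3621) = 0.1847

0.185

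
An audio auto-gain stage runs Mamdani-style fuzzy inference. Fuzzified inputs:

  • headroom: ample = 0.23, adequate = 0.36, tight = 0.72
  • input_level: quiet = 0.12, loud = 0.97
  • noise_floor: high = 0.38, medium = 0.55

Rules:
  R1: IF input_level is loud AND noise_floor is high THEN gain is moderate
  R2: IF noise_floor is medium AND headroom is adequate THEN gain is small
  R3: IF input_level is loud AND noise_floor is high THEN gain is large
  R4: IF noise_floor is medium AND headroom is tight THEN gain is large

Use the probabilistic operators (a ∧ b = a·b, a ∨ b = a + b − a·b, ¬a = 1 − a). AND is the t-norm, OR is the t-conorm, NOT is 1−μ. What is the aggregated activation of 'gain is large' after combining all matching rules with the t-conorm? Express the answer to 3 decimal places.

0.619

R1: loud=0.97, high=0.38; AND[a·b] → w = 0.3686
R2: medium=0.55, adequate=0.36; AND[a·b] → w = 0.1980
R3: loud=0.97, high=0.38; AND[a·b] → w = 0.3686
R4: medium=0.55, tight=0.72; AND[a·b] → w = 0.3960
Rules with consequent 'large': {R3, R4} → strengths 0.3686, 0.3960
Aggregate via t-conorm [a + b − a·b]: 0.6186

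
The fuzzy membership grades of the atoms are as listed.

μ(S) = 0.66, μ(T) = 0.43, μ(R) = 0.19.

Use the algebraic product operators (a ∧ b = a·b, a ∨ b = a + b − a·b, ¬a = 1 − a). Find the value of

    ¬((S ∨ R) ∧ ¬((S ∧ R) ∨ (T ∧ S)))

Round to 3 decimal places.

0.546

S ∨ R = a + b − a·b on (0.6600, 0.1900) = 0.7246
S ∧ R = a·b on (0.6600, 0.1900) = 0.1254
T ∧ S = a·b on (0.4300, 0.6600) = 0.2838
(S ∧ R) ∨ (T ∧ S) = a + b − a·b on (0.1254, 0.2838) = 0.3736
¬((S ∧ R) ∨ (T ∧ S)) = 1 − 0.3736 = 0.6264
(S ∨ R) ∧ ¬((S ∧ R) ∨ (T ∧ S)) = a·b on (0.7246, 0.6264) = 0.4539
¬((S ∨ R) ∧ ¬((S ∧ R) ∨ (T ∧ S))) = 1 − 0.4539 = 0.5461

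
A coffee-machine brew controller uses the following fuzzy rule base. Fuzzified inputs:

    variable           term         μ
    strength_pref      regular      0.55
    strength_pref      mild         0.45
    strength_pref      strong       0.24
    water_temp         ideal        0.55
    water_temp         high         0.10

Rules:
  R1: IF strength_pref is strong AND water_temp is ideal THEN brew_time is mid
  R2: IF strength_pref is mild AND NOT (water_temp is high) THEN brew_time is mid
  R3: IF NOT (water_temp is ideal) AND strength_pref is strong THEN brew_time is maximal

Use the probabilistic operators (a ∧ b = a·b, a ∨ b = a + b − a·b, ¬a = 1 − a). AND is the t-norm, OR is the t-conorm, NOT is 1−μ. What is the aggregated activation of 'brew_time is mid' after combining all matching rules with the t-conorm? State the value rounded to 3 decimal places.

R1: strong=0.24, ideal=0.55; AND[a·b] → w = 0.1320
R2: mild=0.45, ¬high=1−0.10=0.90; AND[a·b] → w = 0.4050
R3: ¬ideal=1−0.55=0.45, strong=0.24; AND[a·b] → w = 0.1080
Rules with consequent 'mid': {R1, R2} → strengths 0.1320, 0.4050
Aggregate via t-conorm [a + b − a·b]: 0.4835

0.484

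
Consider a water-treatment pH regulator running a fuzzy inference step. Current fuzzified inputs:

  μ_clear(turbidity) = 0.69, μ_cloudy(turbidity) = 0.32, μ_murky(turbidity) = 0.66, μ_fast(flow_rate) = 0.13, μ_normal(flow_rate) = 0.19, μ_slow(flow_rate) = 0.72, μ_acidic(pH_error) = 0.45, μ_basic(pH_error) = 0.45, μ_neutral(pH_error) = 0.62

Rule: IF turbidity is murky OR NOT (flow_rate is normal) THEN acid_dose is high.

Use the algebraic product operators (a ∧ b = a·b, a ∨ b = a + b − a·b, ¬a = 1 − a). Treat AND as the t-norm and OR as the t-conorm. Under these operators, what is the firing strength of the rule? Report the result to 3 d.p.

firing strength: murky=0.66, ¬normal=1−0.19=0.81; OR[a + b − a·b] → w = 0.9354

0.935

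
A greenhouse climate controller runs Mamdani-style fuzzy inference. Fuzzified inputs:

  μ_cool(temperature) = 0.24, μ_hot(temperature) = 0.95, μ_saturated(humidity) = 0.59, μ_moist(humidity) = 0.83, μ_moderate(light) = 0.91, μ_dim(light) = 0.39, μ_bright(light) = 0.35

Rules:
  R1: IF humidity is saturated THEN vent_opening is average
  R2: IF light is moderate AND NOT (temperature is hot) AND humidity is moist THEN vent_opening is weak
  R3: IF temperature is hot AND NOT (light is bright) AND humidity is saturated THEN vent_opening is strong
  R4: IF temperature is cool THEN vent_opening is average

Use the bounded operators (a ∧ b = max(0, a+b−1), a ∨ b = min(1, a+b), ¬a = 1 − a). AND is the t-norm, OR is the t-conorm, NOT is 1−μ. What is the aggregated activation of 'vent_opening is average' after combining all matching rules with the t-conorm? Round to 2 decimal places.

0.83

R1: saturated=0.59 → w = 0.59
R2: moderate=0.91, ¬hot=1−0.95=0.05, moist=0.83; AND[max(0, a+b−1)] → w = 0.00
R3: hot=0.95, ¬bright=1−0.35=0.65, saturated=0.59; AND[max(0, a+b−1)] → w = 0.19
R4: cool=0.24 → w = 0.24
Rules with consequent 'average': {R1, R4} → strengths 0.59, 0.24
Aggregate via t-conorm [min(1, a+b)]: 0.83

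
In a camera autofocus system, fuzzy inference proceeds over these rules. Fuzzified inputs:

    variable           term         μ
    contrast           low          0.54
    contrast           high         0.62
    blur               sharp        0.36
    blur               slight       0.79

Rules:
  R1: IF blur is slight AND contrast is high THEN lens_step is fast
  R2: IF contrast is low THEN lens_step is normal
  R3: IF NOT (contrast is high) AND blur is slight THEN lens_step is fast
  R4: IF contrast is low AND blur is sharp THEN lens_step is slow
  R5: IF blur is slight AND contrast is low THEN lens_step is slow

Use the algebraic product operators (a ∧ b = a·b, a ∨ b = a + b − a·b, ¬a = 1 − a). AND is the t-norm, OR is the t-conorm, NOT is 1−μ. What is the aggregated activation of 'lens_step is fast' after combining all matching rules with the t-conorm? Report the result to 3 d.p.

R1: slight=0.79, high=0.62; AND[a·b] → w = 0.4898
R2: low=0.54 → w = 0.5400
R3: ¬high=1−0.62=0.38, slight=0.79; AND[a·b] → w = 0.3002
R4: low=0.54, sharp=0.36; AND[a·b] → w = 0.1944
R5: slight=0.79, low=0.54; AND[a·b] → w = 0.4266
Rules with consequent 'fast': {R1, R3} → strengths 0.4898, 0.3002
Aggregate via t-conorm [a + b − a·b]: 0.6430

0.643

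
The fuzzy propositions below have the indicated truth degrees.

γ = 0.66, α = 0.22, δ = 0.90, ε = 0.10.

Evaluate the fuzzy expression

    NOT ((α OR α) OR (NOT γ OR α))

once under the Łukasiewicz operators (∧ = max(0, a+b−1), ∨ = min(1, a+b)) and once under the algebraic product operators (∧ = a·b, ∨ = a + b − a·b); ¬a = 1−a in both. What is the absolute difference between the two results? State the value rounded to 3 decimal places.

Under Łukasiewicz:
  α OR α = min(1, a+b) on (0.22, 0.22) = 0.44
  NOT γ = 1 − 0.66 = 0.34
  NOT γ OR α = min(1, a+b) on (0.34, 0.22) = 0.56
  (α OR α) OR (NOT γ OR α) = min(1, a+b) on (0.44, 0.56) = 1.00
  NOT ((α OR α) OR (NOT γ OR α)) = 1 − 1.00 = 0.00
  → value = 0.0000
Under algebraic product:
  α OR α = a + b − a·b on (0.2200, 0.2200) = 0.3916
  NOT γ = 1 − 0.6600 = 0.3400
  NOT γ OR α = a + b − a·b on (0.3400, 0.2200) = 0.4852
  (α OR α) OR (NOT γ OR α) = a + b − a·b on (0.3916, 0.4852) = 0.6868
  NOT ((α OR α) OR (NOT γ OR α)) = 1 − 0.6868 = 0.3132
  → value = 0.3132
|0.0000 − 0.3132| = 0.313

0.313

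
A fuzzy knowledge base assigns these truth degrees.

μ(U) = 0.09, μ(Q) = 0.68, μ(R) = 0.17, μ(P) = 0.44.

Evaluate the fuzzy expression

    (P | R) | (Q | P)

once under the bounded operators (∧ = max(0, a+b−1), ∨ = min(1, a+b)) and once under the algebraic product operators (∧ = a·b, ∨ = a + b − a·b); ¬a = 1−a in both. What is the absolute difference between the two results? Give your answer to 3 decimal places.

0.083

Under bounded:
  P | R = min(1, a+b) on (0.44, 0.17) = 0.61
  Q | P = min(1, a+b) on (0.68, 0.44) = 1.00
  (P | R) | (Q | P) = min(1, a+b) on (0.61, 1.00) = 1.00
  → value = 1.0000
Under algebraic product:
  P | R = a + b − a·b on (0.4400, 0.1700) = 0.5352
  Q | P = a + b − a·b on (0.6800, 0.4400) = 0.8208
  (P | R) | (Q | P) = a + b − a·b on (0.5352, 0.8208) = 0.9167
  → value = 0.9167
|1.0000 − 0.9167| = 0.083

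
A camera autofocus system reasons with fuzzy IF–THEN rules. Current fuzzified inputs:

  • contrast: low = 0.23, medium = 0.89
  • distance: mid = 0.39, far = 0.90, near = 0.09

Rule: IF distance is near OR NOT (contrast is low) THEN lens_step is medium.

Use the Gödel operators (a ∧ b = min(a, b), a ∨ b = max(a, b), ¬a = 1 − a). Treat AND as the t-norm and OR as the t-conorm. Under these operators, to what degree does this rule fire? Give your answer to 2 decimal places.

firing strength: near=0.09, ¬low=1−0.23=0.77; OR[max(a, b)] → w = 0.77

0.77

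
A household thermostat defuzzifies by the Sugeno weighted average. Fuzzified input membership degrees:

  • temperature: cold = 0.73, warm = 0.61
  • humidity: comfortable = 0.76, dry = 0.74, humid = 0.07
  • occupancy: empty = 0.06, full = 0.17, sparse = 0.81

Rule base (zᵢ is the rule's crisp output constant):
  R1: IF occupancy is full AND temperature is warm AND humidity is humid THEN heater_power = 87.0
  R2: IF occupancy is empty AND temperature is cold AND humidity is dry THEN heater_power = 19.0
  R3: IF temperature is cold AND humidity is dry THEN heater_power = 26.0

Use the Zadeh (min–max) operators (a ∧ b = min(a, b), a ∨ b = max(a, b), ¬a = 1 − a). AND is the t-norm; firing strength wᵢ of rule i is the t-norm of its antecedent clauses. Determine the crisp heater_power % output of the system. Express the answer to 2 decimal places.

R1 (z=87.0): full=0.17, warm=0.61, humid=0.07; AND[min(a, b)] → w = 0.07
R2 (z=19.0): empty=0.06, cold=0.73, dry=0.74; AND[min(a, b)] → w = 0.06
R3 (z=26.0): cold=0.73, dry=0.74; AND[min(a, b)] → w = 0.73
Weighted average = (0.07·87.0 + 0.06·19.0 + 0.73·26.0) / (0.07 + 0.06 + 0.73)
  = 26.2100 / 0.8600 = 30.48

30.48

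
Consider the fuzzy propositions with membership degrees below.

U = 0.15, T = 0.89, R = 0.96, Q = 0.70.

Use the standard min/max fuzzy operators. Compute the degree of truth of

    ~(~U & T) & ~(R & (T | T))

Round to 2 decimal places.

0.11

~U = 1 − 0.15 = 0.85
~U & T = min(a, b) on (0.85, 0.89) = 0.85
~(~U & T) = 1 − 0.85 = 0.15
T | T = max(a, b) on (0.89, 0.89) = 0.89
R & (T | T) = min(a, b) on (0.96, 0.89) = 0.89
~(R & (T | T)) = 1 − 0.89 = 0.11
~(~U & T) & ~(R & (T | T)) = min(a, b) on (0.15, 0.11) = 0.11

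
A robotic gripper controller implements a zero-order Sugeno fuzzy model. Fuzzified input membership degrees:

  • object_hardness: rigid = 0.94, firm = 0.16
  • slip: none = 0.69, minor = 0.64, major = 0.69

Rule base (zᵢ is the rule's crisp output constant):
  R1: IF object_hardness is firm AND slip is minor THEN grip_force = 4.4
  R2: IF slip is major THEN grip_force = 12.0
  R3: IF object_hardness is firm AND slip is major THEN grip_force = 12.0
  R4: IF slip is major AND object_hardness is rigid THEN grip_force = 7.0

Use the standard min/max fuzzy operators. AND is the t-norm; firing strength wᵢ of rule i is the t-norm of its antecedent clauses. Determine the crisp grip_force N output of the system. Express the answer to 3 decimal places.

R1 (z=4.4): firm=0.16, minor=0.64; AND[min(a, b)] → w = 0.16
R2 (z=12.0): major=0.69 → w = 0.69
R3 (z=12.0): firm=0.16, major=0.69; AND[min(a, b)] → w = 0.16
R4 (z=7.0): major=0.69, rigid=0.94; AND[min(a, b)] → w = 0.69
Weighted average = (0.16·4.4 + 0.69·12.0 + 0.16·12.0 + 0.69·7.0) / (0.16 + 0.69 + 0.16 + 0.69)
  = 15.7340 / 1.7000 = 9.255

9.255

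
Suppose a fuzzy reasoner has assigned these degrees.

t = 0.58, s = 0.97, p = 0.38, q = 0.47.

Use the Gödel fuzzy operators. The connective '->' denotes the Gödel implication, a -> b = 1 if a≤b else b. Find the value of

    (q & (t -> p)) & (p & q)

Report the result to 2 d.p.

t -> p  [Gödel: 1 if a≤b else b] with a=0.58, b=0.38 → 0.38
q & (t -> p) = min(a, b) on (0.47, 0.38) = 0.38
p & q = min(a, b) on (0.38, 0.47) = 0.38
(q & (t -> p)) & (p & q) = min(a, b) on (0.38, 0.38) = 0.38

0.38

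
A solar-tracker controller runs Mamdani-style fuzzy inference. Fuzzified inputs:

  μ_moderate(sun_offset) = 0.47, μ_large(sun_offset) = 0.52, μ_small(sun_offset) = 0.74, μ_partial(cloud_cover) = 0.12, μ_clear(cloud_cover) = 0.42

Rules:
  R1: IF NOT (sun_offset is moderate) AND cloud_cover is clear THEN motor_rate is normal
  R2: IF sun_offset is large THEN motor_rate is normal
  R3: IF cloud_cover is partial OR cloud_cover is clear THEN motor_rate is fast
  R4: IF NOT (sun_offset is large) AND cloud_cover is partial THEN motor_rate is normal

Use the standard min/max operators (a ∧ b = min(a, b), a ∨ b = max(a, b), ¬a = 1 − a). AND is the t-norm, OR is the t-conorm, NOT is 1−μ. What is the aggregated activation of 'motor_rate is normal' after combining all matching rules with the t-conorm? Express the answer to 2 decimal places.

0.52

R1: ¬moderate=1−0.47=0.53, clear=0.42; AND[min(a, b)] → w = 0.42
R2: large=0.52 → w = 0.52
R3: partial=0.12, clear=0.42; OR[max(a, b)] → w = 0.42
R4: ¬large=1−0.52=0.48, partial=0.12; AND[min(a, b)] → w = 0.12
Rules with consequent 'normal': {R1, R2, R4} → strengths 0.42, 0.52, 0.12
Aggregate via t-conorm [max(a, b)]: 0.52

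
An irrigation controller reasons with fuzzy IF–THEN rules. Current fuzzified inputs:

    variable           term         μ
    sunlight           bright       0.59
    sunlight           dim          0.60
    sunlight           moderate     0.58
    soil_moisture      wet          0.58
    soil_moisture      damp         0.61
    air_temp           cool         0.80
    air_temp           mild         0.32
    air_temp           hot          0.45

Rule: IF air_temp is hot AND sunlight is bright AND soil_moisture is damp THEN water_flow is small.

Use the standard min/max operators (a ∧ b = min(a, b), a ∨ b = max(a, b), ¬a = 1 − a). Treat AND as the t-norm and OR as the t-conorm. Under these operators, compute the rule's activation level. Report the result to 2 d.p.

firing strength: hot=0.45, bright=0.59, damp=0.61; AND[min(a, b)] → w = 0.45

0.45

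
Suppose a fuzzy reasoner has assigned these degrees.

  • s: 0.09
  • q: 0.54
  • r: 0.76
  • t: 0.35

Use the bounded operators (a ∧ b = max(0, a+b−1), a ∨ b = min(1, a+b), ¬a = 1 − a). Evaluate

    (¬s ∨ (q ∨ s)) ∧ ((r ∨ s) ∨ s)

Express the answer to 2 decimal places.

¬s = 1 − 0.09 = 0.91
q ∨ s = min(1, a+b) on (0.54, 0.09) = 0.63
¬s ∨ (q ∨ s) = min(1, a+b) on (0.91, 0.63) = 1.00
r ∨ s = min(1, a+b) on (0.76, 0.09) = 0.85
(r ∨ s) ∨ s = min(1, a+b) on (0.85, 0.09) = 0.94
(¬s ∨ (q ∨ s)) ∧ ((r ∨ s) ∨ s) = max(0, a+b−1) on (1.00, 0.94) = 0.94

0.94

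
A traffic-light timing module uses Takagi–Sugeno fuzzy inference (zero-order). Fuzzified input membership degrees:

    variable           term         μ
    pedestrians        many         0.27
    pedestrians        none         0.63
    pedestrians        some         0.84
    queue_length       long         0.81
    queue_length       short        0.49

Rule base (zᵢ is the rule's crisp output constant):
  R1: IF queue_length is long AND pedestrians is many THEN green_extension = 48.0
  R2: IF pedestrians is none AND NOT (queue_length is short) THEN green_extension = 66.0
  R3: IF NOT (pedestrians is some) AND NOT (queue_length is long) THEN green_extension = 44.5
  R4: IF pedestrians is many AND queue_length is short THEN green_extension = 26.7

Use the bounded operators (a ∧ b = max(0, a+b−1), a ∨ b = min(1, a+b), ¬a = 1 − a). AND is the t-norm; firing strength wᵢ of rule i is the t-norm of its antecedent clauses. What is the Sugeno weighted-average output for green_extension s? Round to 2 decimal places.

59.45

R1 (z=48.0): long=0.81, many=0.27; AND[max(0, a+b−1)] → w = 0.08
R2 (z=66.0): none=0.63, ¬short=1−0.49=0.51; AND[max(0, a+b−1)] → w = 0.14
R3 (z=44.5): ¬some=1−0.84=0.16, ¬long=1−0.81=0.19; AND[max(0, a+b−1)] → w = 0.00
R4 (z=26.7): many=0.27, short=0.49; AND[max(0, a+b−1)] → w = 0.00
Weighted average = (0.08·48.0 + 0.14·66.0 + 0.00·44.5 + 0.00·26.7) / (0.08 + 0.14 + 0.00 + 0.00)
  = 13.0800 / 0.2200 = 59.45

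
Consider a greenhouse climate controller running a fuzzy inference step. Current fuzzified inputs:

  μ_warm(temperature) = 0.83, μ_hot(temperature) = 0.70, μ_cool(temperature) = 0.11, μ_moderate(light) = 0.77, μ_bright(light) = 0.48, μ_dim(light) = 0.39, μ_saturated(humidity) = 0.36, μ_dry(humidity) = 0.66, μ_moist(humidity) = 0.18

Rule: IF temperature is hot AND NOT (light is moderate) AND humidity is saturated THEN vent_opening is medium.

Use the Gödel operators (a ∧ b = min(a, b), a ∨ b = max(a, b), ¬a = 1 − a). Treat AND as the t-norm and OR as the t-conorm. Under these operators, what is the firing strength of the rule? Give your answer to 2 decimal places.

0.23

firing strength: hot=0.70, ¬moderate=1−0.77=0.23, saturated=0.36; AND[min(a, b)] → w = 0.23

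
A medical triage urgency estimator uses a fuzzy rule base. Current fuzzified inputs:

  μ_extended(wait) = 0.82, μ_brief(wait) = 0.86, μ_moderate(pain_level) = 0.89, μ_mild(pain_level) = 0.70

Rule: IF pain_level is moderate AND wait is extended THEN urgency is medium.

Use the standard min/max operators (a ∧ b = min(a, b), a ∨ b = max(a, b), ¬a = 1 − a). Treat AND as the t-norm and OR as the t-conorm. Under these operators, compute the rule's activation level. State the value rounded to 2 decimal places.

firing strength: moderate=0.89, extended=0.82; AND[min(a, b)] → w = 0.82

0.82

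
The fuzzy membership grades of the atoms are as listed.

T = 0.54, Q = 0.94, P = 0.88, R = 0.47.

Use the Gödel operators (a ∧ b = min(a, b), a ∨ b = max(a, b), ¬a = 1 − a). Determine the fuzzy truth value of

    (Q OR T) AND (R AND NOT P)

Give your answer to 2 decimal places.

0.12

Q OR T = max(a, b) on (0.94, 0.54) = 0.94
NOT P = 1 − 0.88 = 0.12
R AND NOT P = min(a, b) on (0.47, 0.12) = 0.12
(Q OR T) AND (R AND NOT P) = min(a, b) on (0.94, 0.12) = 0.12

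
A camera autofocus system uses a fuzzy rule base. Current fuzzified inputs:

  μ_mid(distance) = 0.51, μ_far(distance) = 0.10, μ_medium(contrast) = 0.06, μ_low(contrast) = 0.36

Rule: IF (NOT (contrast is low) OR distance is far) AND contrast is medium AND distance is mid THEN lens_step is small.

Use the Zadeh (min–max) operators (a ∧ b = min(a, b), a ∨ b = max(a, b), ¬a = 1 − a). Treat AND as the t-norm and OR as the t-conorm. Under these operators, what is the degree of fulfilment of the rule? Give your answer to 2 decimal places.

0.06

firing strength: (¬low=1−0.36=0.64 OR far=0.10) = 0.64; AND[min(a, b)] with medium=0.06, mid=0.51 → w = 0.06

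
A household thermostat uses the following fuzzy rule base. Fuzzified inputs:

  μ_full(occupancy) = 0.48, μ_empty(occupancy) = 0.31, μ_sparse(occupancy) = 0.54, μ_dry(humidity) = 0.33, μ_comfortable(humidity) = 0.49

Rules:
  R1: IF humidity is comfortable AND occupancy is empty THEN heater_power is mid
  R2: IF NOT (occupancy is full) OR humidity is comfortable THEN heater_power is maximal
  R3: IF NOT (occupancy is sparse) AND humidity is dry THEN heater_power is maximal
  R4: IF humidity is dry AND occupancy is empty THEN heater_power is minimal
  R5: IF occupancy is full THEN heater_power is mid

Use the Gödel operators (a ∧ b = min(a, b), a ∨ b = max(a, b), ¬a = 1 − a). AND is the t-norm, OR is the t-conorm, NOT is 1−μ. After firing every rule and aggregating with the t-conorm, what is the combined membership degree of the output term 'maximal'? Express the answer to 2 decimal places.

0.52

R1: comfortable=0.49, empty=0.31; AND[min(a, b)] → w = 0.31
R2: ¬full=1−0.48=0.52, comfortable=0.49; OR[max(a, b)] → w = 0.52
R3: ¬sparse=1−0.54=0.46, dry=0.33; AND[min(a, b)] → w = 0.33
R4: dry=0.33, empty=0.31; AND[min(a, b)] → w = 0.31
R5: full=0.48 → w = 0.48
Rules with consequent 'maximal': {R2, R3} → strengths 0.52, 0.33
Aggregate via t-conorm [max(a, b)]: 0.52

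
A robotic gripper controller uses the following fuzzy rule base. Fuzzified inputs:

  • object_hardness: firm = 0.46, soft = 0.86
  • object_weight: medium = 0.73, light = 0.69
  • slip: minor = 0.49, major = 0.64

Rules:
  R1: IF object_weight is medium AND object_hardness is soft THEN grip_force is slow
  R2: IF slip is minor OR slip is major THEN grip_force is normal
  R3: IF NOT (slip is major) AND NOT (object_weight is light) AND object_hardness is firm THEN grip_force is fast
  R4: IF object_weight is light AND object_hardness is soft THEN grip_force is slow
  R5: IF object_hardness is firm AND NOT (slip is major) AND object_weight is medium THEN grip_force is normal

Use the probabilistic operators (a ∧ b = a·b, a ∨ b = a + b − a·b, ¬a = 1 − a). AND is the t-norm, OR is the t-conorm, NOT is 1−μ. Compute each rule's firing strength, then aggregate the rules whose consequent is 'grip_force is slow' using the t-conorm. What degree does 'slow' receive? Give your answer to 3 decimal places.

0.849

R1: medium=0.73, soft=0.86; AND[a·b] → w = 0.6278
R2: minor=0.49, major=0.64; OR[a + b − a·b] → w = 0.8164
R3: ¬major=1−0.64=0.36, ¬light=1−0.69=0.31, firm=0.46; AND[a·b] → w = 0.0513
R4: light=0.69, soft=0.86; AND[a·b] → w = 0.5934
R5: firm=0.46, ¬major=1−0.64=0.36, medium=0.73; AND[a·b] → w = 0.1209
Rules with consequent 'slow': {R1, R4} → strengths 0.6278, 0.5934
Aggregate via t-conorm [a + b − a·b]: 0.8487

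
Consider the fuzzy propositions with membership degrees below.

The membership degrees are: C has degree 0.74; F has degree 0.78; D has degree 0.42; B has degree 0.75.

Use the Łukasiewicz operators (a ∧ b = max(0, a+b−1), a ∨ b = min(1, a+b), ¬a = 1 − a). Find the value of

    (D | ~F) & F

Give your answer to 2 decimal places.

0.42

~F = 1 − 0.78 = 0.22
D | ~F = min(1, a+b) on (0.42, 0.22) = 0.64
(D | ~F) & F = max(0, a+b−1) on (0.64, 0.78) = 0.42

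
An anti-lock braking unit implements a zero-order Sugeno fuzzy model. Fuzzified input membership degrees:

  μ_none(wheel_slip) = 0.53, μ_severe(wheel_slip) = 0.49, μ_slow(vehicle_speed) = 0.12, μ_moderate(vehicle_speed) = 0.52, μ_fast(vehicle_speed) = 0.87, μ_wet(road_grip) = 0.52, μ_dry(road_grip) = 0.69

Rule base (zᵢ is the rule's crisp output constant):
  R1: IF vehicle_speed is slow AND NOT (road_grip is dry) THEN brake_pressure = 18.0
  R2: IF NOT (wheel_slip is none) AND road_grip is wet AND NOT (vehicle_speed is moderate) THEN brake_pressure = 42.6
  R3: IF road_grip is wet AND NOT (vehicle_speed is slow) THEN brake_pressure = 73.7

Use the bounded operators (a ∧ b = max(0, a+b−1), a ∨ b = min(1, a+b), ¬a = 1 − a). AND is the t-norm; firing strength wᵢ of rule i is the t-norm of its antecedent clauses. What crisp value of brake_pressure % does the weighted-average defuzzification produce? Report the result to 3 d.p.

73.700

R1 (z=18.0): slow=0.12, ¬dry=1−0.69=0.31; AND[max(0, a+b−1)] → w = 0.00
R2 (z=42.6): ¬none=1−0.53=0.47, wet=0.52, ¬moderate=1−0.52=0.48; AND[max(0, a+b−1)] → w = 0.00
R3 (z=73.7): wet=0.52, ¬slow=1−0.12=0.88; AND[max(0, a+b−1)] → w = 0.40
Weighted average = (0.00·18.0 + 0.00·42.6 + 0.40·73.7) / (0.00 + 0.00 + 0.40)
  = 29.4800 / 0.4000 = 73.700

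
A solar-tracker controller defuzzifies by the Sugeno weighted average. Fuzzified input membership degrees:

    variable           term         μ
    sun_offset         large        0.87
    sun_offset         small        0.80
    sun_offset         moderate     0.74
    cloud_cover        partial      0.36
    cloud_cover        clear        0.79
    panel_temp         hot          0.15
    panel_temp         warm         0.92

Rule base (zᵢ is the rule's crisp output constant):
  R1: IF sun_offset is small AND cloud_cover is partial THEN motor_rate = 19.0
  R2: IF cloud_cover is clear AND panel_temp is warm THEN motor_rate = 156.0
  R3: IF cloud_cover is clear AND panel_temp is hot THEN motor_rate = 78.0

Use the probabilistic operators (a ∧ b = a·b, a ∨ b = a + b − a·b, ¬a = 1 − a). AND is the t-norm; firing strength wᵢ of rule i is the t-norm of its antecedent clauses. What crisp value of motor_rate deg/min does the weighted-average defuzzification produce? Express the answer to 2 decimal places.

R1 (z=19.0): small=0.80, partial=0.36; AND[a·b] → w = 0.2880
R2 (z=156.0): clear=0.79, warm=0.92; AND[a·b] → w = 0.7268
R3 (z=78.0): clear=0.79, hot=0.15; AND[a·b] → w = 0.1185
Weighted average = (0.2880·19.0 + 0.7268·156.0 + 0.1185·78.0) / (0.2880 + 0.7268 + 0.1185)
  = 128.0958 / 1.1333 = 113.03

113.03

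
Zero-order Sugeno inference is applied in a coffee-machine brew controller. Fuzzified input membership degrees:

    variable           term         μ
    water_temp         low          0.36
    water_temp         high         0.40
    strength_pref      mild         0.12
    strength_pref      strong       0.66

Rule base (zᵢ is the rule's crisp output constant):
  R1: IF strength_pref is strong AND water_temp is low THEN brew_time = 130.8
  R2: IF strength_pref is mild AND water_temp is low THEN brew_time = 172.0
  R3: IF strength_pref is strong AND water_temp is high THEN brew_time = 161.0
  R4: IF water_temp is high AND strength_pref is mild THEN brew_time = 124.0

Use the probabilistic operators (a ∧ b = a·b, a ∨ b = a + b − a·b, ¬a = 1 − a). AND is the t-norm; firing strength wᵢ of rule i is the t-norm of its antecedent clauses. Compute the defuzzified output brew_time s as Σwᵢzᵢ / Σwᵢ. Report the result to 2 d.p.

146.70

R1 (z=130.8): strong=0.66, low=0.36; AND[a·b] → w = 0.2376
R2 (z=172.0): mild=0.12, low=0.36; AND[a·b] → w = 0.0432
R3 (z=161.0): strong=0.66, high=0.40; AND[a·b] → w = 0.2640
R4 (z=124.0): high=0.40, mild=0.12; AND[a·b] → w = 0.0480
Weighted average = (0.2376·130.8 + 0.0432·172.0 + 0.2640·161.0 + 0.0480·124.0) / (0.2376 + 0.0432 + 0.2640 + 0.0480)
  = 86.9645 / 0.5928 = 146.70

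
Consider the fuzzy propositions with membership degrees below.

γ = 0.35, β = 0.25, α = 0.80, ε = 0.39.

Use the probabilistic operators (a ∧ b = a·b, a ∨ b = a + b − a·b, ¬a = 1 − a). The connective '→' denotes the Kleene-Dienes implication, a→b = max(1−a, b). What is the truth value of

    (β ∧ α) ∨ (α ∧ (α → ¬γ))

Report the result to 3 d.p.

0.616

β ∧ α = a·b on (0.2500, 0.8000) = 0.2000
¬γ = 1 − 0.3500 = 0.6500
α → ¬γ  [Kleene-Dienes: max(1−a, b)] with a=0.8000, b=0.6500 → 0.6500
α ∧ (α → ¬γ) = a·b on (0.8000, 0.6500) = 0.5200
(β ∧ α) ∨ (α ∧ (α → ¬γ)) = a + b − a·b on (0.2000, 0.5200) = 0.6160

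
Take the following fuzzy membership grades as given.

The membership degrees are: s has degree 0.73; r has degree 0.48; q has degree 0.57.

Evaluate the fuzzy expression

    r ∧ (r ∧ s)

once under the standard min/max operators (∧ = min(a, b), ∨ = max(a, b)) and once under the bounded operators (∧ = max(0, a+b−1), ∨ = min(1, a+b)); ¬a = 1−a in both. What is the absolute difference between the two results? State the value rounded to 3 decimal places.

0.480

Under standard min/max:
  r ∧ s = min(a, b) on (0.48, 0.73) = 0.48
  r ∧ (r ∧ s) = min(a, b) on (0.48, 0.48) = 0.48
  → value = 0.4800
Under bounded:
  r ∧ s = max(0, a+b−1) on (0.48, 0.73) = 0.21
  r ∧ (r ∧ s) = max(0, a+b−1) on (0.48, 0.21) = 0.00
  → value = 0.0000
|0.4800 − 0.0000| = 0.480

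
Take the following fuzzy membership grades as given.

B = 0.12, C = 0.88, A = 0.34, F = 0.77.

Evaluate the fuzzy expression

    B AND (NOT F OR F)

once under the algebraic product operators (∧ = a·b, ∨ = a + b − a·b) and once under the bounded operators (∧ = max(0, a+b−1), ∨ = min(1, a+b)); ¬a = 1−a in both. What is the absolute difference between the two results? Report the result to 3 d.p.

0.021

Under algebraic product:
  NOT F = 1 − 0.7700 = 0.2300
  NOT F OR F = a + b − a·b on (0.2300, 0.7700) = 0.8229
  B AND (NOT F OR F) = a·b on (0.1200, 0.8229) = 0.0987
  → value = 0.0987
Under bounded:
  NOT F = 1 − 0.77 = 0.23
  NOT F OR F = min(1, a+b) on (0.23, 0.77) = 1.00
  B AND (NOT F OR F) = max(0, a+b−1) on (0.12, 1.00) = 0.12
  → value = 0.1200
|0.0987 − 0.1200| = 0.021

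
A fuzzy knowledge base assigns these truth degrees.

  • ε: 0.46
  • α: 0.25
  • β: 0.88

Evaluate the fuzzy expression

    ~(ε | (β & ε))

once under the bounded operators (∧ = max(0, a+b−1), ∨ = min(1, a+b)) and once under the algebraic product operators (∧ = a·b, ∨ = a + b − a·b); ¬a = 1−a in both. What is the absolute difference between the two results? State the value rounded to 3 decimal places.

Under bounded:
  β & ε = max(0, a+b−1) on (0.88, 0.46) = 0.34
  ε | (β & ε) = min(1, a+b) on (0.46, 0.34) = 0.80
  ~(ε | (β & ε)) = 1 − 0.80 = 0.20
  → value = 0.2000
Under algebraic product:
  β & ε = a·b on (0.8800, 0.4600) = 0.4048
  ε | (β & ε) = a + b − a·b on (0.4600, 0.4048) = 0.6786
  ~(ε | (β & ε)) = 1 − 0.6786 = 0.3214
  → value = 0.3214
|0.2000 − 0.3214| = 0.121

0.121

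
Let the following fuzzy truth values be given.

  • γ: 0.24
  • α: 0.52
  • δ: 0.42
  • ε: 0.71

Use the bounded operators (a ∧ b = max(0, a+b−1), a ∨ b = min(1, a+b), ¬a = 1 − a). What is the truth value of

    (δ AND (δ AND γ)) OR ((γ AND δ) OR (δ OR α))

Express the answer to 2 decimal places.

0.94

δ AND γ = max(0, a+b−1) on (0.42, 0.24) = 0.00
δ AND (δ AND γ) = max(0, a+b−1) on (0.42, 0.00) = 0.00
γ AND δ = max(0, a+b−1) on (0.24, 0.42) = 0.00
δ OR α = min(1, a+b) on (0.42, 0.52) = 0.94
(γ AND δ) OR (δ OR α) = min(1, a+b) on (0.00, 0.94) = 0.94
(δ AND (δ AND γ)) OR ((γ AND δ) OR (δ OR α)) = min(1, a+b) on (0.00, 0.94) = 0.94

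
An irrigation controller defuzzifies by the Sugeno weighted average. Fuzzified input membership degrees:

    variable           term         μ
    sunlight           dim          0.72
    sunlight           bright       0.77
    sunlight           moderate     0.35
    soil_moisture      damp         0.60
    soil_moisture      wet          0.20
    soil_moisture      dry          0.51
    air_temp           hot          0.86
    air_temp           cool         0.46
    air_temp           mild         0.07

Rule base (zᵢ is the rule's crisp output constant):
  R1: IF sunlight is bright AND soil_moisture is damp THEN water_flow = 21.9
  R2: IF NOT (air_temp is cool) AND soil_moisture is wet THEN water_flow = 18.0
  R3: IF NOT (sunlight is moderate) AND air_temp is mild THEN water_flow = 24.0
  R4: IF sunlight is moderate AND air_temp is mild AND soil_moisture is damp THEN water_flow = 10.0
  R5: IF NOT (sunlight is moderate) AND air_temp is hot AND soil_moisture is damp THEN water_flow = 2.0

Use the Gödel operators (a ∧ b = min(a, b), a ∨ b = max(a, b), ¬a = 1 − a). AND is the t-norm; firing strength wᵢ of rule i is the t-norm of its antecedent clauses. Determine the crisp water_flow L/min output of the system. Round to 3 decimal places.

13.195

R1 (z=21.9): bright=0.77, damp=0.60; AND[min(a, b)] → w = 0.60
R2 (z=18.0): ¬cool=1−0.46=0.54, wet=0.20; AND[min(a, b)] → w = 0.20
R3 (z=24.0): ¬moderate=1−0.35=0.65, mild=0.07; AND[min(a, b)] → w = 0.07
R4 (z=10.0): moderate=0.35, mild=0.07, damp=0.60; AND[min(a, b)] → w = 0.07
R5 (z=2.0): ¬moderate=1−0.35=0.65, hot=0.86, damp=0.60; AND[min(a, b)] → w = 0.60
Weighted average = (0.60·21.9 + 0.20·18.0 + 0.07·24.0 + 0.07·10.0 + 0.60·2.0) / (0.60 + 0.20 + 0.07 + 0.07 + 0.60)
  = 20.3200 / 1.5400 = 13.195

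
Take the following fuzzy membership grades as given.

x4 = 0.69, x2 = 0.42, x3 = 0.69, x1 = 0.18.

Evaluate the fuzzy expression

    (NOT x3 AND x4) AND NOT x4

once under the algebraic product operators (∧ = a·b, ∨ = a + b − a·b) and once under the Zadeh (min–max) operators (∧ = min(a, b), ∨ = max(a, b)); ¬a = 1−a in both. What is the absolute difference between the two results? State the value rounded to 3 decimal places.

0.244

Under algebraic product:
  NOT x3 = 1 − 0.6900 = 0.3100
  NOT x3 AND x4 = a·b on (0.3100, 0.6900) = 0.2139
  NOT x4 = 1 − 0.6900 = 0.3100
  (NOT x3 AND x4) AND NOT x4 = a·b on (0.2139, 0.3100) = 0.0663
  → value = 0.0663
Under Zadeh (min–max):
  NOT x3 = 1 − 0.69 = 0.31
  NOT x3 AND x4 = min(a, b) on (0.31, 0.69) = 0.31
  NOT x4 = 1 − 0.69 = 0.31
  (NOT x3 AND x4) AND NOT x4 = min(a, b) on (0.31, 0.31) = 0.31
  → value = 0.3100
|0.0663 − 0.3100| = 0.244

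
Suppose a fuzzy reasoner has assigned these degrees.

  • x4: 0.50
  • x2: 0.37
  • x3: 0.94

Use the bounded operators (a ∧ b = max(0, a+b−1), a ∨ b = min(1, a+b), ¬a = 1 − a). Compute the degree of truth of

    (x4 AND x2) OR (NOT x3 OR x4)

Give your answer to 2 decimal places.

x4 AND x2 = max(0, a+b−1) on (0.50, 0.37) = 0.00
NOT x3 = 1 − 0.94 = 0.06
NOT x3 OR x4 = min(1, a+b) on (0.06, 0.50) = 0.56
(x4 AND x2) OR (NOT x3 OR x4) = min(1, a+b) on (0.00, 0.56) = 0.56

0.56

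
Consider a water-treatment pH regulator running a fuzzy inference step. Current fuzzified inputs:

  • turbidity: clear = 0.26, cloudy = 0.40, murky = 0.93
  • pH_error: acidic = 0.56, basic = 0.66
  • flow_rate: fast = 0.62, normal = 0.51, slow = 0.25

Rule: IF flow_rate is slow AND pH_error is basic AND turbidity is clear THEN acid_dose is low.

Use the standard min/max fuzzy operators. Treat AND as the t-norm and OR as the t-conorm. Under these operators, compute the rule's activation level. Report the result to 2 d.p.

firing strength: slow=0.25, basic=0.66, clear=0.26; AND[min(a, b)] → w = 0.25

0.25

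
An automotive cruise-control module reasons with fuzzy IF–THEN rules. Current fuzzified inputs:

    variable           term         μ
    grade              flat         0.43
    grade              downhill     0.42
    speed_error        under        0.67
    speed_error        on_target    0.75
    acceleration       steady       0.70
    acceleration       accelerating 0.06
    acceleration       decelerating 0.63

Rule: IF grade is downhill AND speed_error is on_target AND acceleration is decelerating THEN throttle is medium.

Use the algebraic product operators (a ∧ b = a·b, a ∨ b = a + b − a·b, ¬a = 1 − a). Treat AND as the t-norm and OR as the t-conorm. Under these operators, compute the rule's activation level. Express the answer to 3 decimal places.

firing strength: downhill=0.42, on_target=0.75, decelerating=0.63; AND[a·b] → w = 0.1985

0.198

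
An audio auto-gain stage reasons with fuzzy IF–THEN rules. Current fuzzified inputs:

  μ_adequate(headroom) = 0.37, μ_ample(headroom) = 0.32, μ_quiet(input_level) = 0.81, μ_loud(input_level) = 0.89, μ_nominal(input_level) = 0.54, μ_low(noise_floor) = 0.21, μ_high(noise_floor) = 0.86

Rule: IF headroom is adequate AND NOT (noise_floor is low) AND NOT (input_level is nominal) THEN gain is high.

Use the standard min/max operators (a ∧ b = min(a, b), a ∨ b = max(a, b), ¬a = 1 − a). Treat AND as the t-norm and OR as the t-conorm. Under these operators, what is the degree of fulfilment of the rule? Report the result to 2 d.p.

firing strength: adequate=0.37, ¬low=1−0.21=0.79, ¬nominal=1−0.54=0.46; AND[min(a, b)] → w = 0.37

0.37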